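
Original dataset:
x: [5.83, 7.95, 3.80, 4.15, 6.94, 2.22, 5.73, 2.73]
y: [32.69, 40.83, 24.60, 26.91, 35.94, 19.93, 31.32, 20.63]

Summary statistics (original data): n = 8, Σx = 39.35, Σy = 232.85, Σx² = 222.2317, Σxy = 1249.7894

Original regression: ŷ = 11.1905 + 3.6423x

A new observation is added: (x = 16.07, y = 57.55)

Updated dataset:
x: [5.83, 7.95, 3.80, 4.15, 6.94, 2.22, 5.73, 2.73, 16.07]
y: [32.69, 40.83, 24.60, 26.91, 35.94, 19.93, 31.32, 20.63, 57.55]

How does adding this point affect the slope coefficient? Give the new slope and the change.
New slope β₁ = 2.7756 versus 3.6423 before: a change of -0.8667 (-23.8%).

The new point has HIGH LEVERAGE: x = 16.07 is far from the original mean x̄ = 39.35/8 ≈ 4.92 (original range [2.22, 7.95]).

Step 1: Update the sums with the new point (n goes from 8 to 9)
Σx  = 39.35 + 16.07 = 55.42
Σy  = 232.85 + 57.55 = 290.40
Σx² = 222.2317 + 16.07² = 222.2317 + 258.2449 = 480.4766
Σxy = 1249.7894 + 16.07×57.55 = 1249.7894 + 924.8285 = 2174.6179

Step 2: Recompute the slope with b₁ = (nΣxy − ΣxΣy) / (nΣx² − (Σx)²)
Numerator   = 9×2174.6179 − 55.42×290.40 = 19571.5611 − 16093.9680 = 3477.5931
Denominator = 9×480.4766 − 55.42² = 4324.2894 − 3071.3764 = 1252.9130
b₁(new) = 3477.5931 / 1252.9130 = 2.7756

(Same formula on the original sums: (8×1249.7894 − 39.35×232.85) / (8×222.2317 − 39.35²) = 835.6677 / 229.4311 = 3.6423, matching the given fit.)

Step 3: Change in slope
Δβ₁ = 2.7756 − 3.6423 = -0.8667
Relative change = -0.8667 / 3.6423 × 100% = -23.8%
→ the slope decreases when the point is added.

Because the point sits below the extension of the original line at a high-leverage x, it tilts the fit down.
In practice: refit with and without it and report both if conclusions differ; check such a point for data-entry or measurement error.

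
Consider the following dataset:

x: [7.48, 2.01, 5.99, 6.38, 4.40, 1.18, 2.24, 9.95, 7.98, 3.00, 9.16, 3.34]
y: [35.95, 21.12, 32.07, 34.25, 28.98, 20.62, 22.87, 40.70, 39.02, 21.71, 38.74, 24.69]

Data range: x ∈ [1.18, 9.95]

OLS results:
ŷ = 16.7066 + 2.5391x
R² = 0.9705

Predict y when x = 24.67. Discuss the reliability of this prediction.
ŷ = 79.3462 (extrapolation — x = 24.67 lies outside [1.18, 9.95], so reliability is low).

Prediction calculation:
ŷ = 16.7066 + 2.5391 × 24.67
ŷ = 79.3462

Reliability:
- Data range: x ∈ [1.18, 9.95]
- Prediction point: x = 24.67 is 14.72 units above the observed range → this is EXTRAPOLATION, not interpolation

Why that matters here:
- There are no observations near this x to validate the fitted line there
- R² describes fit only over the sampled x values; it says nothing about behaviour beyond them

Report the number if required, but flag clearly that it is an extrapolation.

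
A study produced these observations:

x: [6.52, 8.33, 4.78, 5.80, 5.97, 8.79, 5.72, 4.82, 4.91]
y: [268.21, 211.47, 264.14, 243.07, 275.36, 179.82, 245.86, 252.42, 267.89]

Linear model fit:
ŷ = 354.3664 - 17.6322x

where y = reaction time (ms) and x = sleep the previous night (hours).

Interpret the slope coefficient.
An increase of one hour in sleep is associated with a 17.6322 ms decrease in predicted reaction time.

The slope β₁ = -17.6322 gives the rate at which the fitted reaction time changes with sleep.

Interpretation:
- Sleep up by 1 hour → predicted reaction time decreases by 17.6322 ms
- This is a linear approximation: the same per-unit change is assumed across the whole observed x range
- The sign (−) gives the direction; the magnitude 17.6322 gives the size of the effect per hour

(β₀ = 354.3664 is the fitted value at x = 0 and is not part of the slope interpretation.)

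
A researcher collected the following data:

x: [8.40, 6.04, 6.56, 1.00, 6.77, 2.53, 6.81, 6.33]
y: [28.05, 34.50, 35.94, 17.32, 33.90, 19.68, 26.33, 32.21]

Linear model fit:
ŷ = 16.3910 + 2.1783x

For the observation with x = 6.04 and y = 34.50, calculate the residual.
Residual = 4.9521

The residual is the difference between the actual value and the predicted value:

Residual = y - ŷ

Step 1: Calculate predicted value
ŷ = 16.3910 + 2.1783 × 6.04
ŷ = 29.5479

Step 2: Calculate residual
Residual = 34.50 - 29.5479
Residual = 4.9521

Interpretation: the model underestimates the actual value by 4.9521 at this point (positive residual → observation lies above the fitted line).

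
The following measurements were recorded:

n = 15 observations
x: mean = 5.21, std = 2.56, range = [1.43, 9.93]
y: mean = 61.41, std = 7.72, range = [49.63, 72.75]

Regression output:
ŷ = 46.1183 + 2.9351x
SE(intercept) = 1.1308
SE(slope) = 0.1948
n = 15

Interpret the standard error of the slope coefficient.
The slope 2.9351 is pinned down to within about ±0.1948 (one SE) by these data — relative uncertainty 6.6%, i.e. precise.

SE(β̂₁) = s / √Sxx, where s is the residual standard deviation and Sxx = Σ(x − x̄)². It is the yardstick for how far β̂₁ = 2.9351 could plausibly be from the true slope.

Relative precision:
- SE / |β̂₁| = 0.1948 / 2.9351 = 6.6%
- Rule of thumb (under 20%: precise; 20% to under 50%: moderately precise; 50% or more: imprecise) → precise

Rough 95% range (±2 SE): 2.9351 ± 0.3896 → (2.5455, 3.3247).

What drives SE(β̂₁): larger n (here n = 15) → smaller SE.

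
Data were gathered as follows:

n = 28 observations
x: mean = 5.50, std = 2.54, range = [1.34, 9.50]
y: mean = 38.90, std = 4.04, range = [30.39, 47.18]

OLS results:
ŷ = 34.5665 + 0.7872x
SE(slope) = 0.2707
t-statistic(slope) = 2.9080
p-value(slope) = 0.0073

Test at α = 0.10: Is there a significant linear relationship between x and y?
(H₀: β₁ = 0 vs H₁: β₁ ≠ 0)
Since p-value = 0.0073 < α = 0.10, reject H₀ — the slope is significantly different from 0.

Hypothesis test for the slope coefficient:

H₀: β₁ = 0 (no linear relationship)
H₁: β₁ ≠ 0 (linear relationship exists)

Test statistic: t = β̂₁ / SE(β̂₁) = 0.7872 / 0.2707 = 2.9080

The p-value (0.0073) is the probability, under H₀, of a t-statistic at least as extreme as |t| = 2.9080 (two-sided, df = n − 2 = 26).

Decision rule: reject H₀ if p-value < α.
p-value = 0.0073 < α = 0.10 → reject H₀.

At α = 0.10 the data do provide convincing evidence of a nonzero slope.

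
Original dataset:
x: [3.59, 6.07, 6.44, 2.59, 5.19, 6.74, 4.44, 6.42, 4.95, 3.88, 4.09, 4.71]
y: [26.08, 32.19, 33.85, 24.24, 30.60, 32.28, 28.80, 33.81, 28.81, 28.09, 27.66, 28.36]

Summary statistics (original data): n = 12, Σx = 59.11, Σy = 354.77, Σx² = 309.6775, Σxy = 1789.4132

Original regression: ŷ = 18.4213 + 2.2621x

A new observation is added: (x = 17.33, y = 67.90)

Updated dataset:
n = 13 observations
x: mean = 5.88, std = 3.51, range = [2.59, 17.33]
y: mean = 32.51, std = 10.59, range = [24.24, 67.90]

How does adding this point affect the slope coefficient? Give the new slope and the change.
Adding the point moves β₁ from 2.2621 to 2.9950, i.e. it increases by 0.7329 (+32.4%).

The new point has HIGH LEVERAGE: x = 17.33 is far from the original mean x̄ = 59.11/12 ≈ 4.93 (original range [2.59, 6.74]).

Step 1: Update the sums with the new point (n goes from 12 to 13)
Σx  = 59.11 + 17.33 = 76.44
Σy  = 354.77 + 67.90 = 422.67
Σx² = 309.6775 + 17.33² = 309.6775 + 300.3289 = 610.0064
Σxy = 1789.4132 + 17.33×67.90 = 1789.4132 + 1176.7070 = 2966.1202

Step 2: Recompute the slope with b₁ = (nΣxy − ΣxΣy) / (nΣx² − (Σx)²)
Numerator   = 13×2966.1202 − 76.44×422.67 = 38559.5626 − 32308.8948 = 6250.6678
Denominator = 13×610.0064 − 76.44² = 7930.0832 − 5843.0736 = 2087.0096
b₁(new) = 6250.6678 / 2087.0096 = 2.9950

(Same formula on the original sums: (12×1789.4132 − 59.11×354.77) / (12×309.6775 − 59.11²) = 502.5037 / 222.1379 = 2.2621, matching the given fit.)

Step 3: Change in slope
Δβ₁ = 2.9950 − 2.2621 = +0.7329
Relative change = +0.7329 / 2.2621 × 100% = +32.4%
→ the slope increases when the point is added.

Because the point sits above the extension of the original line at a high-leverage x, it tilts the fit up.
In practice: examine leverage (hᵢ) and Cook's distance rather than deleting it automatically.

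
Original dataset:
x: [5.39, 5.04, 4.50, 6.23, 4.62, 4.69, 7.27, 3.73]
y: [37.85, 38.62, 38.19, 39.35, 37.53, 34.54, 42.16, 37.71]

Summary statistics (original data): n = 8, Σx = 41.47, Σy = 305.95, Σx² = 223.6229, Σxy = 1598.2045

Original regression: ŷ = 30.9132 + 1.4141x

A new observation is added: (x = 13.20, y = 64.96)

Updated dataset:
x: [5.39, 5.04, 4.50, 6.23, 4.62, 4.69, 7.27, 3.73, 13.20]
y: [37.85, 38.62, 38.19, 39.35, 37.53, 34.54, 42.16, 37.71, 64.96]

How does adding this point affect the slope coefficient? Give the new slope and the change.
New slope β₁ = 3.0804 versus 1.4141 before: a change of +1.6663 (+117.8%).

x = 13.20 lies well outside the original x-range [3.73, 7.27] (x̄ ≈ 5.18), so this observation has high leverage and can move the slope substantially.

Step 1: Update the sums with the new point (n goes from 8 to 9)
Σx  = 41.47 + 13.20 = 54.67
Σy  = 305.95 + 64.96 = 370.91
Σx² = 223.6229 + 13.20² = 223.6229 + 174.2400 = 397.8629
Σxy = 1598.2045 + 13.20×64.96 = 1598.2045 + 857.4720 = 2455.6765

Step 2: Recompute the slope with b₁ = (nΣxy − ΣxΣy) / (nΣx² − (Σx)²)
Numerator   = 9×2455.6765 − 54.67×370.91 = 22101.0885 − 20277.6497 = 1823.4388
Denominator = 9×397.8629 − 54.67² = 3580.7661 − 2988.8089 = 591.9572
b₁(new) = 1823.4388 / 591.9572 = 3.0804

(Same formula on the original sums: (8×1598.2045 − 41.47×305.95) / (8×223.6229 − 41.47²) = 97.8895 / 69.2223 = 1.4141, matching the given fit.)

Step 3: Change in slope
Δβ₁ = 3.0804 − 1.4141 = +1.6663
Relative change = +1.6663 / 1.4141 × 100% = +117.8%
→ the slope increases when the point is added.

A high-leverage point only changes the slope if it is off the original line; here y = 64.96 is above the original trend, so the slope increases.
In practice: investigate whether it comes from the same population as the rest of the sample.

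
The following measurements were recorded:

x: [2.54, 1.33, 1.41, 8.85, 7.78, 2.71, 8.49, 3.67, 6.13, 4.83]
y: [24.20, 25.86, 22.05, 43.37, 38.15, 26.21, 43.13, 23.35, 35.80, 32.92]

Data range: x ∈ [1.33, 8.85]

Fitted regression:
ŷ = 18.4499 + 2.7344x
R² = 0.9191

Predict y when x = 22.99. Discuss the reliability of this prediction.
ŷ = 81.3138 (extrapolation — x = 22.99 lies outside [1.33, 8.85], so reliability is low).

Prediction calculation:
ŷ = 18.4499 + 2.7344 × 22.99
ŷ = 81.3138

Reliability:
- Data range: x ∈ [1.33, 8.85]
- Prediction point: x = 22.99 is 14.14 units above the observed range → this is EXTRAPOLATION, not interpolation

Why that matters here:
- The linear relationship may not hold outside the observed range
- There are no observations near this x to validate the fitted line there
- R² describes fit only over the sampled x values; it says nothing about behaviour beyond them

Report the number if required, but flag clearly that it is an extrapolation.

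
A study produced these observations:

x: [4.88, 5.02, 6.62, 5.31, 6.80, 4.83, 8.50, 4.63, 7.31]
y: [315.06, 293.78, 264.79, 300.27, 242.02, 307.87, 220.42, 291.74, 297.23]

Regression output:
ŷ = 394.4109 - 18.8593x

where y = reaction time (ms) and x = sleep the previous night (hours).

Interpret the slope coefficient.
For each additional hour of sleep, predicted reaction time decreases by approximately 18.8593 ms.

The slope β₁ = -18.8593 gives the rate at which the fitted reaction time changes with sleep.

Interpretation:
- Sleep up by 1 hour → predicted reaction time decreases by 18.8593 ms
- This is a linear approximation: the same per-unit change is assumed across the whole observed x range
- The slope describes association in these data, not necessarily a causal effect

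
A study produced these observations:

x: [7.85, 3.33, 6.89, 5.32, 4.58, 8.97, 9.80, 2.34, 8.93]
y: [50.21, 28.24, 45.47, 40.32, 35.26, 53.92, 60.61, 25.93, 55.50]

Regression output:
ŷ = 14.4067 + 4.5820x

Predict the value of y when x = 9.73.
ŷ = 58.9896

Plug x = 9.73 into the fitted line:

ŷ = 14.4067 + 4.5820 × 9.73
ŷ = 14.4067 + 44.5829
ŷ = 58.9896

This is the fitted mean response at that x — an individual observation would come with a wider prediction interval.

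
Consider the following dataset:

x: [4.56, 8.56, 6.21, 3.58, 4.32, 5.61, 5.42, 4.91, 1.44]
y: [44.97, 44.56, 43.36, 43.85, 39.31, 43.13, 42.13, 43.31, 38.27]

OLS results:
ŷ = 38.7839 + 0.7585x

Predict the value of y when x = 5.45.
ŷ = 42.9177

Plug x = 5.45 into the fitted line:

ŷ = 38.7839 + 0.7585 × 5.45
ŷ = 38.7839 + 4.1338
ŷ = 42.9177

This is a point prediction; actual observations scatter around it by roughly the residual standard deviation.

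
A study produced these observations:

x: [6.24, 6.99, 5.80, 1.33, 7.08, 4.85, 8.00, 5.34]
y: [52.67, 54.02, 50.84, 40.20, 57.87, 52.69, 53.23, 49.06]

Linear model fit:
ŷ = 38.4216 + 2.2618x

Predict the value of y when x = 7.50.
ŷ = 55.3851

x = 7.50 lies inside the observed range [1.33, 8.00], so the fitted equation applies directly:

ŷ = 38.4216 + 2.2618 × 7.50
ŷ = 38.4216 + 16.9635
ŷ = 55.3851

This is the fitted mean response at that x — an individual observation would come with a wider prediction interval.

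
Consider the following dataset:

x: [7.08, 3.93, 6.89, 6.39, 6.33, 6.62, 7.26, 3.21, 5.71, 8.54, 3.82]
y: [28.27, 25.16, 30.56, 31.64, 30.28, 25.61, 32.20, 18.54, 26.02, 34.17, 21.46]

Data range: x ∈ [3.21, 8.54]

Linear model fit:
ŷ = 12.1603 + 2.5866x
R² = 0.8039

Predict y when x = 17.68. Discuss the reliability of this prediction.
The equation gives ŷ = 57.8914; however x = 17.68 is 9.14 units above the observed range, so this extrapolated value should not be trusted.

Prediction calculation:
ŷ = 12.1603 + 2.5866 × 17.68
ŷ = 57.8914

Reliability:
- Data range: x ∈ [3.21, 8.54]
- Prediction point: x = 17.68 is 9.14 units above the observed range → this is EXTRAPOLATION, not interpolation

Why that matters here:
- There are no observations near this x to validate the fitted line there
- R² describes fit only over the sampled x values; it says nothing about behaviour beyond them

The R² = 0.8039 only validates the fit within [3.21, 8.54]; treat ŷ = 57.8914 with caution.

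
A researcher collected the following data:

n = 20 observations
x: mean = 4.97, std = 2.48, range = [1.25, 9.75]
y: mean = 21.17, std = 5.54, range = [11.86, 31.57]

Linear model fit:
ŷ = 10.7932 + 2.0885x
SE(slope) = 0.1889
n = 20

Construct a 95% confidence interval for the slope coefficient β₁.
The 95% CI for β₁ is (1.6916, 2.4854)

Confidence interval for the slope:

The 95% CI for β₁ is: β̂₁ ± t*(α/2, n-2) × SE(β̂₁)

Step 1: Find critical t-value
- Confidence level = 0.95
- Degrees of freedom = n - 2 = 20 - 2 = 18
- t*(α/2, 18) = 2.1009

Step 2: Calculate margin of error
Margin = 2.1009 × 0.1889 = 0.3969

Step 3: Construct interval
CI = 2.0885 ± 0.3969
CI = (1.6916, 2.4854)

Interpretation: intervals built this way capture the true β₁ in 95% of repeated samples; here the plausible range for the per-unit effect of x on y is 1.6916 to 2.4854.
Since 0 is outside the interval, a two-sided test at α = 0.05 would reject H₀: β₁ = 0.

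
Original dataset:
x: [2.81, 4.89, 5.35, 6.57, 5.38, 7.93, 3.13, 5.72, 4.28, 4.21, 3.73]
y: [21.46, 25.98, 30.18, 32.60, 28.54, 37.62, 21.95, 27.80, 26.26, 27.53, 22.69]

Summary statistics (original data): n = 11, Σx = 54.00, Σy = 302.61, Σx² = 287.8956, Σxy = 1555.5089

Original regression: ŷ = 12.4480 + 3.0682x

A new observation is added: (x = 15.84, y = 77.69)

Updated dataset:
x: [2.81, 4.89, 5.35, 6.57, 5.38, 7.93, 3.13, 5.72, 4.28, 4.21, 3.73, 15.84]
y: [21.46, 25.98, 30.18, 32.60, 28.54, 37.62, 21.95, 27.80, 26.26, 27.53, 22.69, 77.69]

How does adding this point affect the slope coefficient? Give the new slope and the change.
The slope changes from 3.0682 to 4.3283 (change of +1.2601, or +41.1%).

x = 15.84 lies well outside the original x-range [2.81, 7.93] (x̄ ≈ 4.91), so this observation has high leverage and can move the slope substantially.

Step 1: Update the sums with the new point (n goes from 11 to 12)
Σx  = 54.00 + 15.84 = 69.84
Σy  = 302.61 + 77.69 = 380.30
Σx² = 287.8956 + 15.84² = 287.8956 + 250.9056 = 538.8012
Σxy = 1555.5089 + 15.84×77.69 = 1555.5089 + 1230.6096 = 2786.1185

Step 2: Recompute the slope with b₁ = (nΣxy − ΣxΣy) / (nΣx² − (Σx)²)
Numerator   = 12×2786.1185 − 69.84×380.30 = 33433.4220 − 26560.1520 = 6873.2700
Denominator = 12×538.8012 − 69.84² = 6465.6144 − 4877.6256 = 1587.9888
b₁(new) = 6873.2700 / 1587.9888 = 4.3283

(Same formula on the original sums: (11×1555.5089 − 54.00×302.61) / (11×287.8956 − 54.00²) = 769.6579 / 250.8516 = 3.0682, matching the given fit.)

Step 3: Change in slope
Δβ₁ = 4.3283 − 3.0682 = +1.2601
Relative change = +1.2601 / 3.0682 × 100% = +41.1%
→ the slope increases when the point is added.

Because the point sits above the extension of the original line at a high-leverage x, it tilts the fit up.
In practice: examine leverage (hᵢ) and Cook's distance rather than deleting it automatically; refit with and without it and report both if conclusions differ.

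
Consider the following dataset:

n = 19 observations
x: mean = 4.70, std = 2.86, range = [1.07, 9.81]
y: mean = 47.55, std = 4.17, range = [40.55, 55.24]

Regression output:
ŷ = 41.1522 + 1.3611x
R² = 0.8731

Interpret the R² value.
About 87.31% of the variability in y is accounted for by the regression on x (R² = 0.8731) — a strong linear fit.

R² (coefficient of determination) measures the proportion of variance in y explained by the regression model.

Here R² = 0.8731:
- Explained: 87.31% of the variation in y
- Unexplained (residual): 100% − 87.31% = 12.69%
- Rule of thumb (below 0.3 weak; 0.3 to below 0.7 moderate; 0.7 and above strong) → strong

Note: R² says nothing about causation, and a high R² does not by itself mean the linear form is appropriate — check the residuals.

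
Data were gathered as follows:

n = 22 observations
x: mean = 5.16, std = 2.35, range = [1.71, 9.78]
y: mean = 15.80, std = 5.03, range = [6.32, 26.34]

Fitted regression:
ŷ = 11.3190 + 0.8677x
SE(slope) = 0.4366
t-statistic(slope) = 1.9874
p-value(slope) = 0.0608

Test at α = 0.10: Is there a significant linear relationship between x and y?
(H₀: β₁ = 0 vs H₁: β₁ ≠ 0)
p-value = 0.0608 < α = 0.10, so we reject H₀. The relationship is significant.

Hypothesis test for the slope coefficient:

H₀: β₁ = 0 (no linear relationship)
H₁: β₁ ≠ 0 (linear relationship exists)

Test statistic: t = β̂₁ / SE(β̂₁) = 0.8677 / 0.4366 = 1.9874

With df = 20, the two-sided p-value for |t| = 1.9874 is 0.0608.

Decision rule: reject H₀ if p-value < α.
p-value = 0.0608 < α = 0.10 → reject H₀.

At α = 0.10 the data do provide convincing evidence of a nonzero slope.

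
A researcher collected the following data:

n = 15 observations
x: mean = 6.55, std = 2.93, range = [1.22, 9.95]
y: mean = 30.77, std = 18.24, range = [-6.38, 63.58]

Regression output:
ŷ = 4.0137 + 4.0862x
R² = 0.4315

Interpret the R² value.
R² = 0.4315 means 43.15% of the variation in y is explained by the linear relationship with x. This indicates a moderate fit.

R² = 1 − SS_res/SS_tot compares the residual scatter to the total scatter of y about its mean.

Here R² = 0.4315:
- Explained: 43.15% of the variation in y
- Unexplained (residual): 100% − 43.15% = 56.85%
- Rule of thumb (below 0.3 weak; 0.3 to below 0.7 moderate; 0.7 and above strong) → moderate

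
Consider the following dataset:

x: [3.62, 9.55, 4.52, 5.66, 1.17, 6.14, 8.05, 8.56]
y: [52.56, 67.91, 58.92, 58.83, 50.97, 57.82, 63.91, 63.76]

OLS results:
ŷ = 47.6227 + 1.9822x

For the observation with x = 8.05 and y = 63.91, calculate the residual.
Residual = 0.3306

The residual is the difference between the actual value and the predicted value:

Residual = y - ŷ

Step 1: Calculate predicted value
ŷ = 47.6227 + 1.9822 × 8.05
ŷ = 63.5794

Step 2: Calculate residual
Residual = 63.91 - 63.5794
Residual = 0.3306

Sign check: y > ŷ, so the point is above the line and the fit underestimates here.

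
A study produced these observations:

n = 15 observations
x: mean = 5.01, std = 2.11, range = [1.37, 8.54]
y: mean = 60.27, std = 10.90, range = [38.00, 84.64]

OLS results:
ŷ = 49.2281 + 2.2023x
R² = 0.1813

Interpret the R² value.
About 18.13% of the variability in y is accounted for by the regression on x (R² = 0.1813) — a weak linear fit.

R² (coefficient of determination) measures the proportion of variance in y explained by the regression model.

Here R² = 0.1813:
- Explained: 18.13% of the variation in y
- Unexplained (residual): 100% − 18.13% = 81.87%
- Rule of thumb (below 0.3 weak; 0.3 to below 0.7 moderate; 0.7 and above strong) → weak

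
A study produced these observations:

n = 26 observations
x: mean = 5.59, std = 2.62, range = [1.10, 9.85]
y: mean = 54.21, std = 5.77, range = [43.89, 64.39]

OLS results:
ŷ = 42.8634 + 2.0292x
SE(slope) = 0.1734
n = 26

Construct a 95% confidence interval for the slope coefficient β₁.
The 95% CI for β₁ is (1.6713, 2.3871)

Confidence interval for the slope:

The 95% CI for β₁ is: β̂₁ ± t*(α/2, n-2) × SE(β̂₁)

Step 1: Find critical t-value
- Confidence level = 0.95
- Degrees of freedom = n - 2 = 26 - 2 = 24
- t*(α/2, 24) = 2.0639

Step 2: Calculate margin of error
Margin = 2.0639 × 0.1734 = 0.3579

Step 3: Construct interval
CI = 2.0292 ± 0.3579
CI = (1.6713, 2.3871)

Interpretation: We are 95% confident that the true slope β₁ lies between 1.6713 and 2.3871.
Since 0 is outside the interval, a two-sided test at α = 0.05 would reject H₀: β₁ = 0.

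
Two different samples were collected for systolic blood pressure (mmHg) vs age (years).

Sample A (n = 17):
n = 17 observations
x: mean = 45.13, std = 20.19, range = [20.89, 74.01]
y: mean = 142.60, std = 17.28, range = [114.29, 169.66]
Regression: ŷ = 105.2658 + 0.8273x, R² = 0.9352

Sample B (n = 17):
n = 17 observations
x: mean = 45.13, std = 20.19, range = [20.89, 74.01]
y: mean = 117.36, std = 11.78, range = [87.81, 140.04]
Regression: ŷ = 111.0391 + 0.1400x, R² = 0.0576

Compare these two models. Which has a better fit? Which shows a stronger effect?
Model A has the better fit (R² = 0.9352 vs 0.0576). Model A shows the stronger effect (|β₁| = 0.8273 vs 0.1400).

Model Comparison:

Goodness of fit (R²):
- Model A: R² = 0.9352 → 93.52% of variance in blood pressure explained
- Model B: R² = 0.0576 → 5.76% of variance in blood pressure explained
- 0.9352 > 0.0576 → Model A has the better fit

Effect size (slope magnitude):
- Model A: β₁ = 0.8273 → predicted blood pressure rises 0.8273 mmHg per additional year of age
- Model B: β₁ = 0.1400 → predicted blood pressure rises 0.1400 mmHg per additional year of age
- |0.8273| > |0.1400| → Model A shows the stronger marginal effect

Notes:
- A steeper slope doesn't make a better model if the scatter around the line is large.
- R² measures how tightly points cluster around the line; β₁ measures how steep the line is — they answer different questions.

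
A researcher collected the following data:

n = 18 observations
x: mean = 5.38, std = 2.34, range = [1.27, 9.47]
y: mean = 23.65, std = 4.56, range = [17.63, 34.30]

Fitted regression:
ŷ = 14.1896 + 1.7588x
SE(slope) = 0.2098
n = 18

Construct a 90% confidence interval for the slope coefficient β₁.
The 90% CI for β₁ is (1.3925, 2.1251)

Confidence interval for the slope:

The 90% CI for β₁ is: β̂₁ ± t*(α/2, n-2) × SE(β̂₁)

Step 1: Find critical t-value
- Confidence level = 0.9
- Degrees of freedom = n - 2 = 18 - 2 = 16
- t*(α/2, 16) = 1.7459

Step 2: Calculate margin of error
Margin = 1.7459 × 0.2098 = 0.3663

Step 3: Construct interval
CI = 1.7588 ± 0.3663
CI = (1.3925, 2.1251)

Interpretation: intervals built this way capture the true β₁ in 90% of repeated samples; here the plausible range for the per-unit effect of x on y is 1.3925 to 2.1251.
Since 0 is outside the interval, a two-sided test at α = 0.10 would reject H₀: β₁ = 0.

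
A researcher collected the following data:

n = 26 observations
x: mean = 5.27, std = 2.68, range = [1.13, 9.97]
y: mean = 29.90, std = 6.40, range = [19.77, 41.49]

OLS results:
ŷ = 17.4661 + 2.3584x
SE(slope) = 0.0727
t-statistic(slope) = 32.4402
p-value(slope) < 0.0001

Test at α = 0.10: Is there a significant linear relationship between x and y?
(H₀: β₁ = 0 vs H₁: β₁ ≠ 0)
p-value < 0.0001 < α = 0.10, so we reject H₀. The relationship is significant.

Hypothesis test for the slope coefficient:

H₀: β₁ = 0 (no linear relationship)
H₁: β₁ ≠ 0 (linear relationship exists)

Test statistic: t = β̂₁ / SE(β̂₁) = 2.3584 / 0.0727 = 32.4402

With df = 24, the two-sided p-value for |t| = 32.4402 is <0.0001.

Decision rule: reject H₀ if p-value < α.
p-value < 0.0001 < α = 0.10 → reject H₀.

At α = 0.10 the data do provide convincing evidence of a nonzero slope.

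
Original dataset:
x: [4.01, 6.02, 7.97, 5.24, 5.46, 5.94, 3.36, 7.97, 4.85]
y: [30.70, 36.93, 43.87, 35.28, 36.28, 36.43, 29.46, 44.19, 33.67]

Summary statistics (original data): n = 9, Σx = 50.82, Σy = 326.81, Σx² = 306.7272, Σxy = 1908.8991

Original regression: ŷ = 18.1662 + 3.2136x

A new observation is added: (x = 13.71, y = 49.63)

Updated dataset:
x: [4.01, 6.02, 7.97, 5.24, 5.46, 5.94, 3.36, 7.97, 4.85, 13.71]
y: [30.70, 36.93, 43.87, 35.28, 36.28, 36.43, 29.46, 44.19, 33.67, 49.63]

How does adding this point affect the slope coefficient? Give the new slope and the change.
Adding the point moves β₁ from 3.2136 to 2.0460, i.e. it decreases by 1.1676 (-36.3%).

The new point has HIGH LEVERAGE: x = 13.71 is far from the original mean x̄ = 50.82/9 ≈ 5.65 (original range [3.36, 7.97]).

Step 1: Update the sums with the new point (n goes from 9 to 10)
Σx  = 50.82 + 13.71 = 64.53
Σy  = 326.81 + 49.63 = 376.44
Σx² = 306.7272 + 13.71² = 306.7272 + 187.9641 = 494.6913
Σxy = 1908.8991 + 13.71×49.63 = 1908.8991 + 680.4273 = 2589.3264

Step 2: Recompute the slope with b₁ = (nΣxy − ΣxΣy) / (nΣx² − (Σx)²)
Numerator   = 10×2589.3264 − 64.53×376.44 = 25893.2640 − 24291.6732 = 1601.5908
Denominator = 10×494.6913 − 64.53² = 4946.9130 − 4164.1209 = 782.7921
b₁(new) = 1601.5908 / 782.7921 = 2.0460

(Same formula on the original sums: (9×1908.8991 − 50.82×326.81) / (9×306.7272 − 50.82²) = 571.6077 / 177.8724 = 3.2136, matching the given fit.)

Step 3: Change in slope
Δβ₁ = 2.0460 − 3.2136 = -1.1676
Relative change = -1.1676 / 3.2136 × 100% = -36.3%
→ the slope decreases when the point is added.

A high-leverage point only changes the slope if it is off the original line; here y = 49.63 is below the original trend, so the slope decreases.
In practice: investigate whether it comes from the same population as the rest of the sample; check such a point for data-entry or measurement error.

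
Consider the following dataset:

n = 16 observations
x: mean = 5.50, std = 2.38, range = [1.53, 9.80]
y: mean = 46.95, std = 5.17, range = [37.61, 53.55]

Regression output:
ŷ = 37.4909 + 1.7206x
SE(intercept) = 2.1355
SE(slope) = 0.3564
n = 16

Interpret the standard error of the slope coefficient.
The slope 1.7206 is pinned down to within about ±0.3564 (one SE) by these data — relative uncertainty 20.7%, i.e. moderately precise.

SE(β̂₁) = s / √Sxx, where s is the residual standard deviation and Sxx = Σ(x − x̄)². It is the yardstick for how far β̂₁ = 1.7206 could plausibly be from the true slope.

Relative precision:
- SE / |β̂₁| = 0.3564 / 1.7206 = 20.7%
- Rule of thumb (under 20%: precise; 20% to under 50%: moderately precise; 50% or more: imprecise) → moderately precise

Link to interval estimation: a confidence interval for β₁ is β̂₁ ± t* × 0.3564, so SE sets the half-width per unit of t*.

What drives SE(β̂₁): more residual scatter → larger SE; larger n (here n = 16) → smaller SE; wider spread of x values → smaller SE.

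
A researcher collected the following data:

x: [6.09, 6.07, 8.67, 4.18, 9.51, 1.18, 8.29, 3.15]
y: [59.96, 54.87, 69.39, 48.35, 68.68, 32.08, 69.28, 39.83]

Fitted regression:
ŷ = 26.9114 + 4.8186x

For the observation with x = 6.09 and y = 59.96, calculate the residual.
Residual = 3.7033

The residual is the difference between the actual value and the predicted value:

Residual = y - ŷ

Step 1: Calculate predicted value
ŷ = 26.9114 + 4.8186 × 6.09
ŷ = 56.2567

Step 2: Calculate residual
Residual = 59.96 - 56.2567
Residual = 3.7033

The residual is positive, so the observed y = 59.96 sits above the regression line (the line underestimates it by 3.7033).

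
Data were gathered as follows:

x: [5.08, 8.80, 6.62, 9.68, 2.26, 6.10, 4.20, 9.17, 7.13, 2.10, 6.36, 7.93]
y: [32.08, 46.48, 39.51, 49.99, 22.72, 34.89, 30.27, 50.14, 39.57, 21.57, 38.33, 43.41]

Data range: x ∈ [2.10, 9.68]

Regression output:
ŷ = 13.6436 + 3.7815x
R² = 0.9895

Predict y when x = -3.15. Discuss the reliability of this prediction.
ŷ = 1.7319, but this is extrapolation (below the data range [2.10, 9.68]) and may be unreliable.

Prediction calculation:
ŷ = 13.6436 + 3.7815 × (-3.15)
ŷ = 1.7319

Reliability:
- Data range: x ∈ [2.10, 9.68]
- Prediction point: x = -3.15 is 5.25 units below the observed range → this is EXTRAPOLATION, not interpolation

Why that matters here:
- R² describes fit only over the sampled x values; it says nothing about behaviour beyond them
- There are no observations near this x to validate the fitted line there
- The standard error of prediction grows with (x − x̄)², and x = -3.15 is far from x̄ = 6.29

Report the number if required, but flag clearly that it is an extrapolation.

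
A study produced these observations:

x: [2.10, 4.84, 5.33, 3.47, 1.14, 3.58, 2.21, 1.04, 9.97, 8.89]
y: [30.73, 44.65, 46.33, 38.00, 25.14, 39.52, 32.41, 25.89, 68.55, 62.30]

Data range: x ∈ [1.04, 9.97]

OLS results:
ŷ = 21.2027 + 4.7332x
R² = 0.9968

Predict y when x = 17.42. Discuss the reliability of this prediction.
ŷ = 103.6550 (extrapolation — x = 17.42 lies outside [1.04, 9.97], so reliability is low).

Prediction calculation:
ŷ = 21.2027 + 4.7332 × 17.42
ŷ = 103.6550

Reliability:
- Data range: x ∈ [1.04, 9.97]
- Prediction point: x = 17.42 is 7.45 units above the observed range → this is EXTRAPOLATION, not interpolation

Why that matters here:
- The linear relationship may not hold outside the observed range
- There are no observations near this x to validate the fitted line there

Report the number if required, but flag clearly that it is an extrapolation.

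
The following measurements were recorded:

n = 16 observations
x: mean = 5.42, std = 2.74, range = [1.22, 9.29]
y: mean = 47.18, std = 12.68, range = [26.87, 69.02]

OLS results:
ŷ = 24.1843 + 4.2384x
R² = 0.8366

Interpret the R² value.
About 83.66% of the variability in y is accounted for by the regression on x (R² = 0.8366) — a strong linear fit.

R² (coefficient of determination) measures the proportion of variance in y explained by the regression model.

Here R² = 0.8366:
- Explained: 83.66% of the variation in y
- Unexplained (residual): 100% − 83.66% = 16.34%
- Rule of thumb (below 0.3 weak; 0.3 to below 0.7 moderate; 0.7 and above strong) → strong

Note: R² never decreases when predictors are added, so it should not be used alone to compare models of different size.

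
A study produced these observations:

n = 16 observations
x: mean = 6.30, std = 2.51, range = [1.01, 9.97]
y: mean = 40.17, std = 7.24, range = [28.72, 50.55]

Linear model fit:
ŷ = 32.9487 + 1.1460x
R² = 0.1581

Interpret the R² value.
R² = 0.1581 means 15.81% of the variation in y is explained by the linear relationship with x. This indicates a weak fit.

The coefficient of determination R² is the fraction of the total variation in y that the fitted line accounts for.

Here R² = 0.1581:
- Explained: 15.81% of the variation in y
- Unexplained (residual): 100% − 15.81% = 84.19%
- Rule of thumb (below 0.3 weak; 0.3 to below 0.7 moderate; 0.7 and above strong) → weak

Equivalently, for simple linear regression R² = r², so |r| = √0.1581 ≈ 0.3976.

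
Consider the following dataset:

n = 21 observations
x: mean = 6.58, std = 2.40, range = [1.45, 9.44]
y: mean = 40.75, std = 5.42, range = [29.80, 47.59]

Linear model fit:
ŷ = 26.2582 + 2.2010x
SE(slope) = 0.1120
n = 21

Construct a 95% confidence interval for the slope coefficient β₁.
The 95% CI for β₁ is (1.9666, 2.4354)

Confidence interval for the slope:

The 95% CI for β₁ is: β̂₁ ± t*(α/2, n-2) × SE(β̂₁)

Step 1: Find critical t-value
- Confidence level = 0.95
- Degrees of freedom = n - 2 = 21 - 2 = 19
- t*(α/2, 19) = 2.0930

Step 2: Calculate margin of error
Margin = 2.0930 × 0.1120 = 0.2344

Step 3: Construct interval
CI = 2.2010 ± 0.2344
CI = (1.9666, 2.4354)

Interpretation: each one-unit increase in x is associated with a change in mean y of between 1.9666 and 2.4354, with 95% confidence.
Since 0 is outside the interval, a two-sided test at α = 0.05 would reject H₀: β₁ = 0.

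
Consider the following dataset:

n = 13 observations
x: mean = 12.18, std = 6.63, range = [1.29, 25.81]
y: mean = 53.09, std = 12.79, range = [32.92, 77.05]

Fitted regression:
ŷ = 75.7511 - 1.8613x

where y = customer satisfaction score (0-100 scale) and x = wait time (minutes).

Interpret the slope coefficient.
An increase of one minute in wait time is associated with a 1.8613 points decrease in predicted satisfaction score.

The slope coefficient β₁ = -1.8613 represents the marginal effect of wait time on satisfaction score.

Interpretation:
- Wait time up by 1 minute → predicted satisfaction score decreases by 1.8613 points
- The effect is assumed constant over the observed range of x (linearity)

The intercept β₀ = 75.7511 is the predicted satisfaction score when wait time = 0; since the smallest observed x is 1.29, this is an extrapolation and mainly anchors the line.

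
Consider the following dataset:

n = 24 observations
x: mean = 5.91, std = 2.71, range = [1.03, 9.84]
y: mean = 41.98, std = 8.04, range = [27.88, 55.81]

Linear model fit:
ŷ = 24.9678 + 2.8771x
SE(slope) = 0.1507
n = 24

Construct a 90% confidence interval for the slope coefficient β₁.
The 90% CI for β₁ is (2.6183, 3.1359)

Confidence interval for the slope:

The 90% CI for β₁ is: β̂₁ ± t*(α/2, n-2) × SE(β̂₁)

Step 1: Find critical t-value
- Confidence level = 0.9
- Degrees of freedom = n - 2 = 24 - 2 = 22
- t*(α/2, 22) = 1.7171

Step 2: Calculate margin of error
Margin = 1.7171 × 0.1507 = 0.2588

Step 3: Construct interval
CI = 2.8771 ± 0.2588
CI = (2.6183, 3.1359)

Interpretation: intervals built this way capture the true β₁ in 90% of repeated samples; here the plausible range for the per-unit effect of x on y is 2.6183 to 3.1359.
Both endpoints are positive, so the data support a genuinely positive slope at this confidence level.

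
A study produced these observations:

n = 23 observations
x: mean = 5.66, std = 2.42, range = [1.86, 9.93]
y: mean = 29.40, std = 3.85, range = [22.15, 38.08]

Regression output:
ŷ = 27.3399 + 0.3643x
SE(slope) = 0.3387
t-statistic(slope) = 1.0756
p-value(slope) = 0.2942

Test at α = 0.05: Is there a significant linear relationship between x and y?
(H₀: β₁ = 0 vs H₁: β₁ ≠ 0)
Since p-value = 0.2942 ≥ α = 0.05, fail to reject H₀ — the slope is not significantly different from 0.

Hypothesis test for the slope coefficient:

H₀: β₁ = 0 (no linear relationship)
H₁: β₁ ≠ 0 (linear relationship exists)

Test statistic: t = β̂₁ / SE(β̂₁) = 0.3643 / 0.3387 = 1.0756

With df = 21, the two-sided p-value for |t| = 1.0756 is 0.2942.

Decision rule: reject H₀ if p-value < α.
p-value = 0.2942 ≥ α = 0.05 → fail to reject H₀.

At α = 0.05 the data do not provide convincing evidence of a nonzero slope.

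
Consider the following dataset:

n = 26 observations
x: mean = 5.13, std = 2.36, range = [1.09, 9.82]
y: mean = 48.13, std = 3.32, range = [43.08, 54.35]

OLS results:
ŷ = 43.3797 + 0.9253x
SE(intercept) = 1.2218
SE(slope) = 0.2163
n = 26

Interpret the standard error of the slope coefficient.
The slope 0.9253 is pinned down to within about ±0.2163 (one SE) by these data — relative uncertainty 23.4%, i.e. moderately precise.

SE(β̂₁) = 0.2163 says: if we drew many samples of n = 26 from the same population and refit each time, the fitted slopes would scatter with a standard deviation of roughly 0.2163 around the true β₁.

Relative precision:
- SE / |β̂₁| = 0.2163 / 0.9253 = 23.4%
- Rule of thumb (under 20%: precise; 20% to under 50%: moderately precise; 50% or more: imprecise) → moderately precise

Link to the t-test: t = β̂₁ / SE(β̂₁) = 0.9253 / 0.2163 = 4.2779, the statistic for H₀: β₁ = 0.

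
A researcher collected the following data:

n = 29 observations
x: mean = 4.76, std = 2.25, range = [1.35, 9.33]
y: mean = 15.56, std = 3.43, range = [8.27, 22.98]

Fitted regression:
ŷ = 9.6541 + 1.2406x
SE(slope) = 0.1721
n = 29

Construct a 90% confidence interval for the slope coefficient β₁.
The 90% CI for β₁ is (0.9475, 1.5337)

Confidence interval for the slope:

The 90% CI for β₁ is: β̂₁ ± t*(α/2, n-2) × SE(β̂₁)

Step 1: Find critical t-value
- Confidence level = 0.9
- Degrees of freedom = n - 2 = 29 - 2 = 27
- t*(α/2, 27) = 1.7033

Step 2: Calculate margin of error
Margin = 1.7033 × 0.1721 = 0.2931

Step 3: Construct interval
CI = 1.2406 ± 0.2931
CI = (0.9475, 1.5337)

Interpretation: We are 90% confident that the true slope β₁ lies between 0.9475 and 1.5337.
The interval does not include 0, suggesting a significant linear relationship.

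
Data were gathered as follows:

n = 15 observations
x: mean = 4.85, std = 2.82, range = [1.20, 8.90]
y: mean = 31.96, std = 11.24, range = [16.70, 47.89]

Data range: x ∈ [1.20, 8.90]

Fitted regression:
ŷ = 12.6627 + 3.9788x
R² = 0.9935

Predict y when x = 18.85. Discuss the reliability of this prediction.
The equation gives ŷ = 87.6631; however x = 18.85 is 9.95 units above the observed range, so this extrapolated value should not be trusted.

Prediction calculation:
ŷ = 12.6627 + 3.9788 × 18.85
ŷ = 87.6631

Reliability:
- Data range: x ∈ [1.20, 8.90]
- Prediction point: x = 18.85 is 9.95 units above the observed range → this is EXTRAPOLATION, not interpolation

Why that matters here:
- R² describes fit only over the sampled x values; it says nothing about behaviour beyond them
- The linear relationship may not hold outside the observed range
- Real relationships often flatten, saturate, or turn nonlinear at extremes

Report the number if required, but flag clearly that it is an extrapolation.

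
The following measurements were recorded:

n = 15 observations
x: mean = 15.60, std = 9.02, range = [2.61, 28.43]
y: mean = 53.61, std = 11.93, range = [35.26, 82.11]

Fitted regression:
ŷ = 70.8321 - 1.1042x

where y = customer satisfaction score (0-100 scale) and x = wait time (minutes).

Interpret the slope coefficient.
For each additional minute of wait time, predicted satisfaction score decreases by approximately 1.1042 points.

The slope coefficient β₁ = -1.1042 represents the marginal effect of wait time on satisfaction score.

Interpretation:
- Wait time up by 1 minute → predicted satisfaction score decreases by 1.1042 points
- The effect is assumed constant over the observed range of x (linearity)
- The slope describes association in these data, not necessarily a causal effect

The intercept β₀ = 70.8321 is the predicted satisfaction score when wait time = 0; since the smallest observed x is 2.61, this is an extrapolation and mainly anchors the line.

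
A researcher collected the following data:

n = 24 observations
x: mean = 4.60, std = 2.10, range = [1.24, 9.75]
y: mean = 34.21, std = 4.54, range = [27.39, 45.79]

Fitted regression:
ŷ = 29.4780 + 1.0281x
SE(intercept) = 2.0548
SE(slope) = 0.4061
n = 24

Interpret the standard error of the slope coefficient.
The slope 1.0281 is pinned down to within about ±0.4061 (one SE) by these data — relative uncertainty 39.5%, i.e. moderately precise.

What SE measures:
- The standard error quantifies the sampling variability of the coefficient estimate
- It is the estimated standard deviation of β̂₁ across hypothetical repeated samples of the same size
- Smaller SE → more precise estimate

Relative precision:
- SE / |β̂₁| = 0.4061 / 1.0281 = 39.5%
- Rule of thumb (under 20%: precise; 20% to under 50%: moderately precise; 50% or more: imprecise) → moderately precise

Link to the t-test: t = β̂₁ / SE(β̂₁) = 1.0281 / 0.4061 = 2.5316, the statistic for H₀: β₁ = 0.

What drives SE(β̂₁): more residual scatter → larger SE; wider spread of x values → smaller SE; larger n (here n = 24) → smaller SE.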